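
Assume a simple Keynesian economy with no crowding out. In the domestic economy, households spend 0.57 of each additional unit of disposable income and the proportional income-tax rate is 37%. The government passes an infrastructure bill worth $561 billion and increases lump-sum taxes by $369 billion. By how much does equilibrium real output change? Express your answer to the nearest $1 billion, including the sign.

+$547 billion

Expenditure multiplier = 1/(1 − c(1−t)) = 1/(1 − 0.57×0.63) = 1/0.6409 ≈ 1.56.
ΔG contributes k·ΔG = (+$561 billion) / 0.6409 ≈ +$875.3 billion.
ΔT of +$369 billion changes first-round spending by −c·ΔT = −$210.33 billion, contributing k·(−c·ΔT) = (−$210.33 billion) / 0.6409 ≈ −$328.2 billion.
Net ΔY = k(ΔG − c·ΔT) = (+$350.67 billion) / 0.6409 ≈ +$547 billion.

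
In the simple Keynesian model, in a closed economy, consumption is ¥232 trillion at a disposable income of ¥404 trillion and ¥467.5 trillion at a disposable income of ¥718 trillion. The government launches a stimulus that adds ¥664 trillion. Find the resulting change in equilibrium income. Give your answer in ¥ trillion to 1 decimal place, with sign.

MPC = ΔC/ΔYd = (467.5 − 232)/(718 − 404) = 235.5/314 = 0.75.
Government-spending multiplier = 1/(1 − MPC) = 1/(1 − 0.75) = 1/0.25 = 4.
ΔY = k × ΔG = (+¥664 trillion) / 0.25 = +¥2,656 trillion.

+¥2,656.0 trillion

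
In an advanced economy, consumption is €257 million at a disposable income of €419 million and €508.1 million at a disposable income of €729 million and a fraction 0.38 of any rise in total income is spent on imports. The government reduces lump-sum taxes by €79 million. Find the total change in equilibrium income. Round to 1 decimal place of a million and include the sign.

MPC = ΔC/ΔYd = (508.1 − 257)/(729 − 419) = 251.1/310 = 0.81.
A lump-sum tax change of −€79 million shifts disposable income by +€79 million; first-round consumption changes by −c × ΔT = −0.81 × (−€79 million) = +€63.99 million.
Expenditure multiplier = 1/(1 − c + m) = 1/(1 − 0.81 + 0.38) = 1/0.57 ≈ 1.754.
The tax multiplier is −c × k ≈ −1.421, so ΔY = k × (−c·ΔT) = (+€63.99 million) / 0.57 ≈ +€112.3 million.

+€112.3 million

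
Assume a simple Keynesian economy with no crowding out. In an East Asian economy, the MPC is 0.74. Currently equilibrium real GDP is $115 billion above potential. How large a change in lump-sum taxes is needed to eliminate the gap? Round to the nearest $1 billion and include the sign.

+$40 billion

Spending multiplier = 1/(1 − MPC) = 1/(1 − 0.74) = 1/0.26 ≈ 3.846.
Tax multiplier = −c·k = −0.74/0.26 ≈ −2.846. Need ΔY = −$115 billion, so ΔT = ΔY/(−c·k) = −(−$115 billion) × 0.26 / 0.74 ≈ +$40 billion.
The government should raise lump-sum taxes by $40 billion.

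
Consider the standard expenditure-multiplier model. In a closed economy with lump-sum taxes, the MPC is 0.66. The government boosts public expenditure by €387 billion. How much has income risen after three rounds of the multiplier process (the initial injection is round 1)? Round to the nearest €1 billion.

€811 billion

Round 1 adds ΔG = €387 billion; each later round is MPC = 0.66 times the previous.
After 3 rounds: 387 + 255.42 + 168.5772 = ΔG·(1 − c^3)/(1 − c) = 387 × (1 − 0.287496)/0.34 ≈ €811 billion.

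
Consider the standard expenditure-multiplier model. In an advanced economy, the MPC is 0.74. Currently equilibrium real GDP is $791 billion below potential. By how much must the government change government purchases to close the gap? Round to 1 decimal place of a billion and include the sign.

+$205.7 billion

Spending multiplier = 1/(1 − MPC) = 1/(1 − 0.74) = 1/0.26 ≈ 3.846.
Need ΔY = +$791 billion, so ΔG = ΔY/k = (+$791 billion) × 0.26 ≈ +$205.7 billion.
The government should increase government purchases by $205.7 billion.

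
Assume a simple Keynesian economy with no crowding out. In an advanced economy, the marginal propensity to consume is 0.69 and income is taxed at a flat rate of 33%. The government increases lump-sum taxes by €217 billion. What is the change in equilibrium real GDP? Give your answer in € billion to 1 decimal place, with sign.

A lump-sum tax change of +€217 billion shifts disposable income by −€217 billion; first-round consumption changes by −c × ΔT = −0.69 × (+€217 billion) = −€149.73 billion.
Expenditure multiplier = 1/(1 − c(1−t)) = 1/(1 − 0.69×0.67) = 1/0.5377 ≈ 1.86.
The tax multiplier is −c × k ≈ −1.283, so ΔY = k × (−c·ΔT) = (−€149.73 billion) / 0.5377 ≈ −€278.5 billion.

−€278.5 billion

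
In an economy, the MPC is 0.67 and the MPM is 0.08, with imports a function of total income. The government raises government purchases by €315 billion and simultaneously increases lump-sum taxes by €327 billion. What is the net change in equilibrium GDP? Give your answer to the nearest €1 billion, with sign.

+€234 billion

Expenditure multiplier = 1/(1 − c + m) = 1/(1 − 0.67 + 0.08) = 1/0.41 ≈ 2.439.
ΔG contributes k·ΔG = (+€315 billion) / 0.41 ≈ +€768.3 billion.
ΔT of +€327 billion changes first-round spending by −c·ΔT = −€219.09 billion, contributing k·(−c·ΔT) = (−€219.09 billion) / 0.41 ≈ −€534.4 billion.
Net ΔY = k(ΔG − c·ΔT) = (+€95.91 billion) / 0.41 ≈ +€234 billion.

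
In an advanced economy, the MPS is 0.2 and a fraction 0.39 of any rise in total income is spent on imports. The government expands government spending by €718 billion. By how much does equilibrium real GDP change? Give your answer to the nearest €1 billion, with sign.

+€1,217 billion

MPC = 1 − MPS = 1 − 0.2 = 0.8.
Expenditure multiplier = 1/(1 − c + m) = 1/(1 − 0.8 + 0.39) = 1/0.59 ≈ 1.695.
ΔY = k × ΔG = (+€718 billion) / 0.59 ≈ +€1,217 billion.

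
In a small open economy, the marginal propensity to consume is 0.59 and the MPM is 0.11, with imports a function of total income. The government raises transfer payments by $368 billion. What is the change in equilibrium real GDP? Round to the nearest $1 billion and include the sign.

The transfer change shifts disposable income by +$368 billion, so first-round consumption changes by c·ΔTR = 0.59 × (+$368 billion) = +$217.12 billion.
Expenditure multiplier = 1/(1 − c + m) = 1/(1 − 0.59 + 0.11) = 1/0.52 ≈ 1.923.
The transfer multiplier is c × k ≈ 1.135, so ΔY = k × (c·ΔTR) = (+$217.12 billion) / 0.52 ≈ +$418 billion.

+$418 billion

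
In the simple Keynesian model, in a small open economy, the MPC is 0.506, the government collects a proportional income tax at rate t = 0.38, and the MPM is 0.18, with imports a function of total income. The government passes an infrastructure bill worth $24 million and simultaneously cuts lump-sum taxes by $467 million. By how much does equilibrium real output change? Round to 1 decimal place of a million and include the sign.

Expenditure multiplier = 1/(1 − c(1−t) + m) = 1/(1 − 0.506×0.62 + 0.18) = 1/0.86628 ≈ 1.154.
ΔG contributes k·ΔG = (+$24 million) / 0.86628 ≈ +$27.7 million.
ΔT of −$467 million changes first-round spending by −c·ΔT = +$236.302 million, contributing k·(−c·ΔT) = (+$236.302 million) / 0.86628 ≈ +$272.8 million.
Net ΔY = k(ΔG − c·ΔT) = (+$260.302 million) / 0.86628 ≈ +$300.5 million.

+$300.5 million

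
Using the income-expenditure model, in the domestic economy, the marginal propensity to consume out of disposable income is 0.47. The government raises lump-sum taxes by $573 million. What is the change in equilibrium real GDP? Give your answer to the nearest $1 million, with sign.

A lump-sum tax change of +$573 million shifts disposable income by −$573 million; first-round consumption changes by −c × ΔT = −0.47 × (+$573 million) = −$269.31 million.
Expenditure multiplier = 1/(1 − MPC) = 1/(1 − 0.47) = 1/0.53 ≈ 1.887.
The tax multiplier is −c × k ≈ −0.887, so ΔY = k × (−c·ΔT) = (−$269.31 million) / 0.53 ≈ −$508 million.

−$508 million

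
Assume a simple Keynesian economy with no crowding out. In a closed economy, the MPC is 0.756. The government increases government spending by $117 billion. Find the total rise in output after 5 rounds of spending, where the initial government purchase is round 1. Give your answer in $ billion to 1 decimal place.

$361.1 billion

Round 1 adds ΔG = $117 billion; each later round is MPC = 0.756 times the previous.
After 5 rounds: 117 + 88.452 + 66.869712 + 50.553502272 + 38.218447717632 = ΔG·(1 − c^5)/(1 − c) = 117 × (1 − 0.246949969867776)/0.244 ≈ $361.1 billion.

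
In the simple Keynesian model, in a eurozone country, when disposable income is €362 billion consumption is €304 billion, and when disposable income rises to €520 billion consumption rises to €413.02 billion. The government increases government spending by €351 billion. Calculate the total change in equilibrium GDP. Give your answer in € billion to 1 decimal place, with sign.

+€1,132.3 billion

MPC = ΔC/ΔYd = (413.02 − 304)/(520 − 362) = 109.02/158 = 0.69.
Government-spending multiplier = 1/(1 − MPC) = 1/(1 − 0.69) = 1/0.31 ≈ 3.226.
ΔY = k × ΔG = (+€351 billion) / 0.31 ≈ +€1,132.3 billion.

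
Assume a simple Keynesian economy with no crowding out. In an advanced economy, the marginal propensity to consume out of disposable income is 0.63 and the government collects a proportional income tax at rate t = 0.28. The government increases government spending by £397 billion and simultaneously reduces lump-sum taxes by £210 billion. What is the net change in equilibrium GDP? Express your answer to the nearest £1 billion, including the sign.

+£969 billion

Expenditure multiplier = 1/(1 − c(1−t)) = 1/(1 − 0.63×0.72) = 1/0.5464 ≈ 1.83.
ΔG contributes k·ΔG = (+£397 billion) / 0.5464 ≈ +£726.6 billion.
ΔT of −£210 billion changes first-round spending by −c·ΔT = +£132.3 billion, contributing k·(−c·ΔT) = (+£132.3 billion) / 0.5464 ≈ +£242.1 billion.
Net ΔY = k(ΔG − c·ΔT) = (+£529.3 billion) / 0.5464 ≈ +£969 billion.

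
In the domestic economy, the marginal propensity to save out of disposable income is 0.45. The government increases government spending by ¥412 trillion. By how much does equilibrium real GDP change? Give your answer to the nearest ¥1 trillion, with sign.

MPC = 1 − MPS = 1 − 0.45 = 0.55.
Expenditure multiplier = 1/(1 − MPC) = 1/(1 − 0.55) = 1/0.45 ≈ 2.222.
ΔY = k × ΔG = (+¥412 trillion) / 0.45 ≈ +¥916 trillion.

+¥916 trillion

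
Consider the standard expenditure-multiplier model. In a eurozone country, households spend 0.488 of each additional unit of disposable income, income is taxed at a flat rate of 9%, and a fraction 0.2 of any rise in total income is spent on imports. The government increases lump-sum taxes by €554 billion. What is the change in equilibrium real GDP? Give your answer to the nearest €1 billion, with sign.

A lump-sum tax change of +€554 billion shifts disposable income by −€554 billion; first-round consumption changes by −c × ΔT = −0.488 × (+€554 billion) = −€270.352 billion.
Expenditure multiplier = 1/(1 − c(1−t) + m) = 1/(1 − 0.488×0.91 + 0.2) = 1/0.75592 ≈ 1.323.
The tax multiplier is −c × k ≈ −0.646, so ΔY = k × (−c·ΔT) = (−€270.352 billion) / 0.75592 ≈ −€358 billion.

−€358 billion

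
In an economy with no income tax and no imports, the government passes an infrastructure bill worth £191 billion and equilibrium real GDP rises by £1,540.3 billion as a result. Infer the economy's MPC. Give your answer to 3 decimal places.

Implied spending multiplier k = ΔY/ΔG = 1,540.3/191 ≈ 8.0644.
Since k = 1/(1 − MPC), MPC = 1 − 1/k = 1 − ΔG/ΔY = 1 − 191/1,540.3 ≈ 0.876.

0.876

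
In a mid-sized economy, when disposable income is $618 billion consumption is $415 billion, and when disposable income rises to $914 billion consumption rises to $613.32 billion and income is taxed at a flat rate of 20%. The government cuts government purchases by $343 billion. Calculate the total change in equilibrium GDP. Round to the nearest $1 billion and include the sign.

MPC = ΔC/ΔYd = (613.32 − 415)/(914 − 618) = 198.32/296 = 0.67.
Government-spending multiplier = 1/(1 − c(1−t)) = 1/(1 − 0.67×0.8) = 1/0.464 ≈ 2.155.
ΔY = k × ΔG = (−$343 billion) / 0.464 ≈ −$739 billion.

−$739 billion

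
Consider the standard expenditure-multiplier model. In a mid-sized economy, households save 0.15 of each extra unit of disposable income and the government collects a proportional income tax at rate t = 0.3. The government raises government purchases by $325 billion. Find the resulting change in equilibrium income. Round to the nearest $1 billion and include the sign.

+$802 billion

MPC = 1 − MPS = 1 − 0.15 = 0.85.
Expenditure multiplier = 1/(1 − c(1−t)) = 1/(1 − 0.85×0.7) = 1/0.405 ≈ 2.469.
ΔY = k × ΔG = (+$325 billion) / 0.405 ≈ +$802 billion.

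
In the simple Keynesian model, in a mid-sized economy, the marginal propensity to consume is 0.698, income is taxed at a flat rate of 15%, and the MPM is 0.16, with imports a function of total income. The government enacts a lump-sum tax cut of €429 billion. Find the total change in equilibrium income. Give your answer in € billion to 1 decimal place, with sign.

A lump-sum tax change of −€429 billion shifts disposable income by +€429 billion; first-round consumption changes by −c × ΔT = −0.698 × (−€429 billion) = +€299.442 billion.
Expenditure multiplier = 1/(1 − c(1−t) + m) = 1/(1 − 0.698×0.85 + 0.16) = 1/0.5667 ≈ 1.765.
The tax multiplier is −c × k ≈ −1.232, so ΔY = k × (−c·ΔT) = (+€299.442 billion) / 0.5667 ≈ +€528.4 billion.

+€528.4 billion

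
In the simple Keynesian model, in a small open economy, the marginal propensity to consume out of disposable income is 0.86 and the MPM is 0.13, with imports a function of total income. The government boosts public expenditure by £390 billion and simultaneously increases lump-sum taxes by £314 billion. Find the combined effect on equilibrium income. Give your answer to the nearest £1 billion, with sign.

+£444 billion

Expenditure multiplier = 1/(1 − c + m) = 1/(1 − 0.86 + 0.13) = 1/0.27 ≈ 3.704.
ΔG contributes k·ΔG = (+£390 billion) / 0.27 ≈ +£1,444.4 billion.
ΔT of +£314 billion changes first-round spending by −c·ΔT = −£270.04 billion, contributing k·(−c·ΔT) = (−£270.04 billion) / 0.27 ≈ −£1,000.1 billion.
Net ΔY = k(ΔG − c·ΔT) = (+£119.96 billion) / 0.27 ≈ +£444 billion.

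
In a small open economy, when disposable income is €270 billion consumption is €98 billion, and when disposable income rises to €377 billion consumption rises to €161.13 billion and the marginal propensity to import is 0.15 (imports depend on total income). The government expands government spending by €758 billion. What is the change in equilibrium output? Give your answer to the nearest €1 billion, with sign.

+€1,354 billion

MPC = ΔC/ΔYd = (161.13 − 98)/(377 − 270) = 63.13/107 = 0.59.
Government-spending multiplier = 1/(1 − c + m) = 1/(1 − 0.59 + 0.15) = 1/0.56 ≈ 1.786.
ΔY = k × ΔG = (+€758 billion) / 0.56 ≈ +€1,354 billion.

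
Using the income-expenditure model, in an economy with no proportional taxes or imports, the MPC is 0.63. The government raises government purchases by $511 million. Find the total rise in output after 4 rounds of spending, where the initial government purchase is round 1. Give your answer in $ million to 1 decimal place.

Round 1 adds ΔG = $511 million; each later round is MPC = 0.63 times the previous.
After 4 rounds: 511 + 321.93 + 202.8159 + 127.774017 = ΔG·(1 − c^4)/(1 − c) = 511 × (1 − 0.15752961)/0.37 ≈ $1,163.5 million.

$1,163.5 million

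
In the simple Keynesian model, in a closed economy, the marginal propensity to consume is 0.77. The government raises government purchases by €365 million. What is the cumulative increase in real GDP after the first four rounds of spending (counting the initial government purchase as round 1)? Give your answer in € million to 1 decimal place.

€1,029.1 million

Round 1 adds ΔG = €365 million; each later round is MPC = 0.77 times the previous.
After 4 rounds: 365 + 281.05 + 216.4085 + 166.634545 = ΔG·(1 − c^4)/(1 − c) = 365 × (1 − 0.35153041)/0.23 ≈ €1,029.1 million.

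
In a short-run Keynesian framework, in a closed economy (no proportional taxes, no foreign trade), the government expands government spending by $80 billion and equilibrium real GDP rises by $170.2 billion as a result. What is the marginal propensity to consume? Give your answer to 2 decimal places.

Implied spending multiplier k = ΔY/ΔG = 170.2/80 = 2.1275.
Since k = 1/(1 − MPC), MPC = 1 − 1/k = 1 − ΔG/ΔY = 1 − 80/170.2 ≈ 0.53.

0.53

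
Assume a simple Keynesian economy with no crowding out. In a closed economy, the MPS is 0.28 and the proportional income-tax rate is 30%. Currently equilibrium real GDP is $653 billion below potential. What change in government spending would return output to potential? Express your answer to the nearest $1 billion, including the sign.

MPC = 1 − MPS = 1 − 0.28 = 0.72.
Spending multiplier = 1/(1 − c(1−t)) = 1/(1 − 0.72×0.7) = 1/0.496 ≈ 2.016.
Need ΔY = +$653 billion, so ΔG = ΔY/k = (+$653 billion) × 0.496 ≈ +$324 billion.
The government should increase government spending by $324 billion.

+$324 billion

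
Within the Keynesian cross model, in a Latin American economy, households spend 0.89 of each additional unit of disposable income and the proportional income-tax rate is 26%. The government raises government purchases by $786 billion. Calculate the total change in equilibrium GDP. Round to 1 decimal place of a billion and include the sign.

Expenditure multiplier = 1/(1 − c(1−t)) = 1/(1 − 0.89×0.74) = 1/0.3414 ≈ 2.929.
ΔY = k × ΔG = (+$786 billion) / 0.3414 ≈ +$2,302.3 billion.

+$2,302.3 billion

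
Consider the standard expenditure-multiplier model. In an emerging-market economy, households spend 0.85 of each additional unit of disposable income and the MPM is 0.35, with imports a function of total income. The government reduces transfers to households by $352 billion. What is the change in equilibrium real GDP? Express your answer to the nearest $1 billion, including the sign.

−$598 billion

The transfer change shifts disposable income by −$352 billion, so first-round consumption changes by c·ΔTR = 0.85 × (−$352 billion) = −$299.2 billion.
Expenditure multiplier = 1/(1 − c + m) = 1/(1 − 0.85 + 0.35) = 1/0.5 = 2.
The transfer multiplier is c × k = 1.7, so ΔY = k × (c·ΔTR) = (−$299.2 billion) / 0.5 ≈ −$598 billion.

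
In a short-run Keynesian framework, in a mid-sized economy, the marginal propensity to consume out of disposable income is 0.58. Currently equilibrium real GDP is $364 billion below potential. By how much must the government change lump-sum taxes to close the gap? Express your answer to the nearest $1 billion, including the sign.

Spending multiplier = 1/(1 − MPC) = 1/(1 − 0.58) = 1/0.42 ≈ 2.381.
Tax multiplier = −c·k = −0.58/0.42 ≈ −1.381. Need ΔY = +$364 billion, so ΔT = ΔY/(−c·k) = −(+$364 billion) × 0.42 / 0.58 ≈ −$264 billion.
The government should cut lump-sum taxes by $264 billion.

−$264 billion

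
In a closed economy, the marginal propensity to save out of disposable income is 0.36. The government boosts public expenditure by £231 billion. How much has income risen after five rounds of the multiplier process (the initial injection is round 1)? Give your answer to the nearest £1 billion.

£573 billion

MPC = 1 − MPS = 1 − 0.36 = 0.64.
Round 1 adds ΔG = £231 billion; each later round is MPC = 0.64 times the previous.
After 5 rounds: 231 + 147.84 + 94.6176 + 60.555264 + 38.75536896 = ΔG·(1 − c^5)/(1 − c) = 231 × (1 − 0.1073741824)/0.36 ≈ £573 billion.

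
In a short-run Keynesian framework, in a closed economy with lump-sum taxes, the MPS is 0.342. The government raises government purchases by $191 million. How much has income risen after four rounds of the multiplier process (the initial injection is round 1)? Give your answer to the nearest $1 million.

$454 million

MPC = 1 − MPS = 1 − 0.342 = 0.658.
Round 1 adds ΔG = $191 million; each later round is MPC = 0.658 times the previous.
After 4 rounds: 191 + 125.678 + 82.696124 + 54.414049592 = ΔG·(1 − c^4)/(1 − c) = 191 × (1 − 0.187457825296)/0.342 ≈ $454 million.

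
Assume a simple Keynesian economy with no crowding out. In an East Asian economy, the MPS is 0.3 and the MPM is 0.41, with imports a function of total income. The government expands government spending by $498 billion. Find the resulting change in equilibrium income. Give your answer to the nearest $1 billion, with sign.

+$701 billion

MPC = 1 − MPS = 1 − 0.3 = 0.7.
Spending multiplier = 1/(1 − c + m) = 1/(1 − 0.7 + 0.41) = 1/0.71 ≈ 1.408.
ΔY = k × ΔG = (+$498 billion) / 0.71 ≈ +$701 billion.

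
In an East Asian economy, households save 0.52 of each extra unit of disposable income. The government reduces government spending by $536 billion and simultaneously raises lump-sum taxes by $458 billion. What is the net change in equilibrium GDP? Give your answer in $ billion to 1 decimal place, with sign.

MPC = 1 − MPS = 1 − 0.52 = 0.48.
Expenditure multiplier = 1/(1 − MPC) = 1/(1 − 0.48) = 1/0.52 ≈ 1.923.
ΔG contributes k·ΔG = (−$536 billion) / 0.52 ≈ −$1,030.8 billion.
ΔT of +$458 billion changes first-round spending by −c·ΔT = −$219.84 billion, contributing k·(−c·ΔT) = (−$219.84 billion) / 0.52 ≈ −$422.8 billion.
Net ΔY = k(ΔG − c·ΔT) = (−$755.84 billion) / 0.52 ≈ −$1,453.5 billion.

−$1,453.5 billion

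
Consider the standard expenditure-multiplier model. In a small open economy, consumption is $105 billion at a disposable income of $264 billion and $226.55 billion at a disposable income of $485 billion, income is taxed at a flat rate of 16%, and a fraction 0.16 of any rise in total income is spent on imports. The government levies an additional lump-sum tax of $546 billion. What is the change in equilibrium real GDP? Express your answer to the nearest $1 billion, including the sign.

−$430 billion

MPC = ΔC/ΔYd = (226.55 − 105)/(485 − 264) = 121.55/221 = 0.55.
A lump-sum tax change of +$546 billion shifts disposable income by −$546 billion; first-round consumption changes by −c × ΔT = −0.55 × (+$546 billion) = −$300.3 billion.
Expenditure multiplier = 1/(1 − c(1−t) + m) = 1/(1 − 0.55×0.84 + 0.16) = 1/0.698 ≈ 1.433.
The tax multiplier is −c × k ≈ −0.788, so ΔY = k × (−c·ΔT) = (−$300.3 billion) / 0.698 ≈ −$430 billion.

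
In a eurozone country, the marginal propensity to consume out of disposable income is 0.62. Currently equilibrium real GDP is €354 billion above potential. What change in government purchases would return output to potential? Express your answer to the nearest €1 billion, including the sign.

−€135 billion

Spending multiplier = 1/(1 − MPC) = 1/(1 − 0.62) = 1/0.38 ≈ 2.632.
Need ΔY = −€354 billion, so ΔG = ΔY/k = (−€354 billion) × 0.38 ≈ −€135 billion.
The government should cut government purchases by €135 billion.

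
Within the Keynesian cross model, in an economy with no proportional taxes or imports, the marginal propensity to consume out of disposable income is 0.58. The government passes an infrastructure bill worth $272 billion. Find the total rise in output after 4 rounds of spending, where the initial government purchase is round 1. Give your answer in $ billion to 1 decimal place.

Round 1 adds ΔG = $272 billion; each later round is MPC = 0.58 times the previous.
After 4 rounds: 272 + 157.76 + 91.5008 + 53.070464 = ΔG·(1 − c^4)/(1 − c) = 272 × (1 − 0.11316496)/0.42 ≈ $574.3 billion.

$574.3 billion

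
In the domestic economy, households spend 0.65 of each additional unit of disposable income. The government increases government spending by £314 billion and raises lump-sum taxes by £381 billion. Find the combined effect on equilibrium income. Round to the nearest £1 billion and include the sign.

Expenditure multiplier = 1/(1 − MPC) = 1/(1 − 0.65) = 1/0.35 ≈ 2.857.
ΔG contributes k·ΔG = (+£314 billion) / 0.35 ≈ +£897.1 billion.
ΔT of +£381 billion changes first-round spending by −c·ΔT = −£247.65 billion, contributing k·(−c·ΔT) = (−£247.65 billion) / 0.35 ≈ −£707.6 billion.
Net ΔY = k(ΔG − c·ΔT) = (+£66.35 billion) / 0.35 ≈ +£190 billion.

+£190 billion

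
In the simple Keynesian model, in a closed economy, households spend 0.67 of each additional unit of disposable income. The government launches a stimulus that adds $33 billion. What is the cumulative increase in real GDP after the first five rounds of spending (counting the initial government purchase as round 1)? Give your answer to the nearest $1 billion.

Round 1 adds ΔG = $33 billion; each later round is MPC = 0.67 times the previous.
After 5 rounds: 33 + 22.11 + 14.8137 + 9.925179 + 6.64986993 = ΔG·(1 − c^5)/(1 − c) = 33 × (1 − 0.1350125107)/0.33 ≈ $86 billion.

$86 billion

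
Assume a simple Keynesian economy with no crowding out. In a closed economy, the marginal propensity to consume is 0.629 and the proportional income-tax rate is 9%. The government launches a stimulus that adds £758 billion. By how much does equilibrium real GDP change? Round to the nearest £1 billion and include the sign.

Government-spending multiplier = 1/(1 − c(1−t)) = 1/(1 − 0.629×0.91) = 1/0.42761 ≈ 2.339.
ΔY = k × ΔG = (+£758 billion) / 0.42761 ≈ +£1,773 billion.

+£1,773 billion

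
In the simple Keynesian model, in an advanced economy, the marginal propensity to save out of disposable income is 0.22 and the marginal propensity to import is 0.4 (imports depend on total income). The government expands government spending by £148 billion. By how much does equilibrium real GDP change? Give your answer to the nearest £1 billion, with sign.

MPC = 1 − MPS = 1 − 0.22 = 0.78.
Government-spending multiplier = 1/(1 − c + m) = 1/(1 − 0.78 + 0.4) = 1/0.62 ≈ 1.613.
ΔY = k × ΔG = (+£148 billion) / 0.62 ≈ +£239 billion.

+£239 billion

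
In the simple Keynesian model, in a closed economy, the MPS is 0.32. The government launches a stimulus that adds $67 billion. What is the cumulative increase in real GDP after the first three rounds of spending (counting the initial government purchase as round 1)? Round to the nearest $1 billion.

$144 billion

MPC = 1 − MPS = 1 − 0.32 = 0.68.
Round 1 adds ΔG = $67 billion; each later round is MPC = 0.68 times the previous.
After 3 rounds: 67 + 45.56 + 30.9808 = ΔG·(1 − c^3)/(1 − c) = 67 × (1 − 0.314432)/0.32 ≈ $144 billion.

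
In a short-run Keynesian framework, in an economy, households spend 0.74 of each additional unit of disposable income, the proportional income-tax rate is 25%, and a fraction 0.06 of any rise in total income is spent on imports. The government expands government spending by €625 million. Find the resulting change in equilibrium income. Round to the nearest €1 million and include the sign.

+€1,238 million

Spending multiplier = 1/(1 − c(1−t) + m) = 1/(1 − 0.74×0.75 + 0.06) = 1/0.505 ≈ 1.98.
ΔY = k × ΔG = (+€625 million) / 0.505 ≈ +€1,238 million.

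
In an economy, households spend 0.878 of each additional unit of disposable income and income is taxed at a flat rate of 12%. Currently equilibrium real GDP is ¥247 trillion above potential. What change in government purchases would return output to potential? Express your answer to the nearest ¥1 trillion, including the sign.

Spending multiplier = 1/(1 − c(1−t)) = 1/(1 − 0.878×0.88) = 1/0.22736 ≈ 4.398.
Need ΔY = −¥247 trillion, so ΔG = ΔY/k = (−¥247 trillion) × 0.22736 ≈ −¥56 trillion.
The government should cut government purchases by ¥56 trillion.

−¥56 trillion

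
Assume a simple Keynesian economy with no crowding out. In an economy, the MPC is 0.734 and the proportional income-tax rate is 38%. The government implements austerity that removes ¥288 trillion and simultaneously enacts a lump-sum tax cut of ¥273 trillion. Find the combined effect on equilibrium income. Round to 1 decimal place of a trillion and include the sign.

Expenditure multiplier = 1/(1 − c(1−t)) = 1/(1 − 0.734×0.62) = 1/0.54492 ≈ 1.835.
ΔG contributes k·ΔG = (−¥288 trillion) / 0.54492 ≈ −¥528.5 trillion.
ΔT of −¥273 trillion changes first-round spending by −c·ΔT = +¥200.382 trillion, contributing k·(−c·ΔT) = (+¥200.382 trillion) / 0.54492 ≈ +¥367.7 trillion.
Net ΔY = k(ΔG − c·ΔT) = (−¥87.618 trillion) / 0.54492 ≈ −¥160.8 trillion.

−¥160.8 trillion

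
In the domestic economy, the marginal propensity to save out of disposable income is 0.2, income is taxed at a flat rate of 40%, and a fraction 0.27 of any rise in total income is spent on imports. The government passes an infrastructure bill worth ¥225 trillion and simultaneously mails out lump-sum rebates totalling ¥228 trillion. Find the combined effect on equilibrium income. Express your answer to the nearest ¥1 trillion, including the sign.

MPC = 1 − MPS = 1 − 0.2 = 0.8.
Expenditure multiplier = 1/(1 − c(1−t) + m) = 1/(1 − 0.8×0.6 + 0.27) = 1/0.79 ≈ 1.266.
ΔG contributes k·ΔG = (+¥225 trillion) / 0.79 ≈ +¥284.8 trillion.
ΔT of −¥228 trillion changes first-round spending by −c·ΔT = +¥182.4 trillion, contributing k·(−c·ΔT) = (+¥182.4 trillion) / 0.79 ≈ +¥230.9 trillion.
Net ΔY = k(ΔG − c·ΔT) = (+¥407.4 trillion) / 0.79 ≈ +¥516 trillion.

+¥516 trillion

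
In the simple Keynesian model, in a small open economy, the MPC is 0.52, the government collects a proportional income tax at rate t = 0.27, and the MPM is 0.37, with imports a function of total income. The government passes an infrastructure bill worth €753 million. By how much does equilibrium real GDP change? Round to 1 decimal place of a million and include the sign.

Expenditure multiplier = 1/(1 − c(1−t) + m) = 1/(1 − 0.52×0.73 + 0.37) = 1/0.9904 ≈ 1.01.
ΔY = k × ΔG = (+€753 million) / 0.9904 ≈ +€760.3 million.

+€760.3 million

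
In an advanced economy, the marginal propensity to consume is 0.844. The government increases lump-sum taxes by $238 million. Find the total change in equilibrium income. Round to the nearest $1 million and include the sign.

−$1,288 million

A lump-sum tax change of +$238 million shifts disposable income by −$238 million; first-round consumption changes by −c × ΔT = −0.844 × (+$238 million) = −$200.872 million.
Expenditure multiplier = 1/(1 − MPC) = 1/(1 − 0.844) = 1/0.156 ≈ 6.41.
The tax multiplier is −c × k ≈ −5.41, so ΔY = k × (−c·ΔT) = (−$200.872 million) / 0.156 ≈ −$1,288 million.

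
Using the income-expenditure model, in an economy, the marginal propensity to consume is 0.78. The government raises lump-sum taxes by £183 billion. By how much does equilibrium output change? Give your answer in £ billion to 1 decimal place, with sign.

A lump-sum tax change of +£183 billion shifts disposable income by −£183 billion; first-round consumption changes by −c × ΔT = −0.78 × (+£183 billion) = −£142.74 billion.
Expenditure multiplier = 1/(1 − MPC) = 1/(1 − 0.78) = 1/0.22 ≈ 4.545.
The tax multiplier is −c × k ≈ −3.545, so ΔY = k × (−c·ΔT) = (−£142.74 billion) / 0.22 ≈ −£648.8 billion.

−£648.8 billion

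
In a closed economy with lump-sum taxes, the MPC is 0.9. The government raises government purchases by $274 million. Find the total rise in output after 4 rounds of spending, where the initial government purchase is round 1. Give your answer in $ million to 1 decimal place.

$942.3 million

Round 1 adds ΔG = $274 million; each later round is MPC = 0.9 times the previous.
After 4 rounds: 274 + 246.6 + 221.94 + 199.746 = ΔG·(1 − c^4)/(1 − c) = 274 × (1 − 0.6561)/0.1 ≈ $942.3 million.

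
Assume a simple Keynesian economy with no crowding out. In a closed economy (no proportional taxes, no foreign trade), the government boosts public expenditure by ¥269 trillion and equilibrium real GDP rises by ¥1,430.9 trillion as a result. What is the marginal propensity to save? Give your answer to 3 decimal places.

0.188

Implied spending multiplier k = ΔY/ΔG = 1,430.9/269 ≈ 5.3193.
Since k = 1/(1 − MPC), MPC = 1 − 1/k = 1 − ΔG/ΔY = 1 − 269/1,430.9 ≈ 0.812.
MPS = 1 − MPC = 0.188.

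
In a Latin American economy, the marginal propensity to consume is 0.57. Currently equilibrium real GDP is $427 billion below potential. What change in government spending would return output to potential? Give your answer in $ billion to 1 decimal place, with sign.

Spending multiplier = 1/(1 − MPC) = 1/(1 − 0.57) = 1/0.43 ≈ 2.326.
Need ΔY = +$427 billion, so ΔG = ΔY/k = (+$427 billion) × 0.43 ≈ +$183.6 billion.
The government should increase government spending by $183.6 billion.

+$183.6 billion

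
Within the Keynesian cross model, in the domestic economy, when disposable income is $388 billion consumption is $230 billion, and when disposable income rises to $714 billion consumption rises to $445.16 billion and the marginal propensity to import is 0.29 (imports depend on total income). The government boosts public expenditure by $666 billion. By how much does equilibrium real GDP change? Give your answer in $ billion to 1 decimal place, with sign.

+$1,057.1 billion

MPC = ΔC/ΔYd = (445.16 − 230)/(714 − 388) = 215.16/326 = 0.66.
Government-spending multiplier = 1/(1 − c + m) = 1/(1 − 0.66 + 0.29) = 1/0.63 ≈ 1.587.
ΔY = k × ΔG = (+$666 billion) / 0.63 ≈ +$1,057.1 billion.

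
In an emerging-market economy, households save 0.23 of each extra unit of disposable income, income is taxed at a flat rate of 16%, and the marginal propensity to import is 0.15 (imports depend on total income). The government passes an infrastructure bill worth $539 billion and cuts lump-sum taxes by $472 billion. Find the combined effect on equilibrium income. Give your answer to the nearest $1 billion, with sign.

+$1,793 billion

MPC = 1 − MPS = 1 − 0.23 = 0.77.
Expenditure multiplier = 1/(1 − c(1−t) + m) = 1/(1 − 0.77×0.84 + 0.15) = 1/0.5032 ≈ 1.987.
ΔG contributes k·ΔG = (+$539 billion) / 0.5032 ≈ +$1,071.1 billion.
ΔT of −$472 billion changes first-round spending by −c·ΔT = +$363.44 billion, contributing k·(−c·ΔT) = (+$363.44 billion) / 0.5032 ≈ +$722.3 billion.
Net ΔY = k(ΔG − c·ΔT) = (+$902.44 billion) / 0.5032 ≈ +$1,793 billion.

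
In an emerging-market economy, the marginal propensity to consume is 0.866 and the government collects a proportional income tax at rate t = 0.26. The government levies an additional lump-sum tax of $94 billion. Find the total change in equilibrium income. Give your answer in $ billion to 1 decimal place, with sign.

−$226.7 billion

A lump-sum tax change of +$94 billion shifts disposable income by −$94 billion; first-round consumption changes by −c × ΔT = −0.866 × (+$94 billion) = −$81.404 billion.
Expenditure multiplier = 1/(1 − c(1−t)) = 1/(1 − 0.866×0.74) = 1/0.35916 ≈ 2.784.
The tax multiplier is −c × k ≈ −2.411, so ΔY = k × (−c·ΔT) = (−$81.404 billion) / 0.35916 ≈ −$226.7 billion.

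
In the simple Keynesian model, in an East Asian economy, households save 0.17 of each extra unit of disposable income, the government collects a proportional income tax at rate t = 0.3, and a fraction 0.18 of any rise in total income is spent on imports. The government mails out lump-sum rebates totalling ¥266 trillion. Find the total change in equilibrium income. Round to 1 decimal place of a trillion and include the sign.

MPC = 1 − MPS = 1 − 0.17 = 0.83.
A lump-sum tax change of −¥266 trillion shifts disposable income by +¥266 trillion; first-round consumption changes by −c × ΔT = −0.83 × (−¥266 trillion) = +¥220.78 trillion.
Expenditure multiplier = 1/(1 − c(1−t) + m) = 1/(1 − 0.83×0.7 + 0.18) = 1/0.599 ≈ 1.669.
The tax multiplier is −c × k ≈ −1.386, so ΔY = k × (−c·ΔT) = (+¥220.78 trillion) / 0.599 ≈ +¥368.6 trillion.

+¥368.6 trillion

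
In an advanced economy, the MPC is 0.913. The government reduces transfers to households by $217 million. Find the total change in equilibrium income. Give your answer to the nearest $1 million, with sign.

−$2,277 million

The transfer change shifts disposable income by −$217 million, so first-round consumption changes by c·ΔTR = 0.913 × (−$217 million) = −$198.121 million.
Expenditure multiplier = 1/(1 − MPC) = 1/(1 − 0.913) = 1/0.087 ≈ 11.494.
The transfer multiplier is c × k ≈ 10.494, so ΔY = k × (c·ΔTR) = (−$198.121 million) / 0.087 ≈ −$2,277 million.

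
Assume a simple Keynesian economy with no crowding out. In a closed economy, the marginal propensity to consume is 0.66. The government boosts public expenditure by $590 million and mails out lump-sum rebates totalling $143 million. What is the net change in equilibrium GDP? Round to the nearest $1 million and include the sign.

+$2,013 million

Expenditure multiplier = 1/(1 − MPC) = 1/(1 − 0.66) = 1/0.34 ≈ 2.941.
ΔG contributes k·ΔG = (+$590 million) / 0.34 ≈ +$1,735.3 million.
ΔT of −$143 million changes first-round spending by −c·ΔT = +$94.38 million, contributing k·(−c·ΔT) = (+$94.38 million) / 0.34 ≈ +$277.6 million.
Net ΔY = k(ΔG − c·ΔT) = (+$684.38 million) / 0.34 ≈ +$2,013 million.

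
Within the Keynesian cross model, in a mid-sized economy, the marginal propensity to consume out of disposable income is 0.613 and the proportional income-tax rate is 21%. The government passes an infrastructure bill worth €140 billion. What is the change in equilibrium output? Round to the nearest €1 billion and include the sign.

Government-spending multiplier = 1/(1 − c(1−t)) = 1/(1 − 0.613×0.79) = 1/0.51573 ≈ 1.939.
ΔY = k × ΔG = (+€140 billion) / 0.51573 ≈ +€271 billion.

+€271 billion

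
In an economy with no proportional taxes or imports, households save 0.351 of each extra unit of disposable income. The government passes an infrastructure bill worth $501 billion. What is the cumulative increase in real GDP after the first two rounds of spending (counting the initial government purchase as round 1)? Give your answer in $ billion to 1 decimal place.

MPC = 1 − MPS = 1 − 0.351 = 0.649.
Round 1 adds ΔG = $501 billion; each later round is MPC = 0.649 times the previous.
After 2 rounds: 501 + 325.149 = ΔG·(1 − c^2)/(1 − c) = 501 × (1 − 0.421201)/0.351 ≈ $826.1 billion.

$826.1 billion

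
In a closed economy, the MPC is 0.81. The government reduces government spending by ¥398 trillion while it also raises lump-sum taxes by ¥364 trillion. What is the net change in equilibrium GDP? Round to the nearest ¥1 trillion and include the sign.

−¥3,647 trillion

Expenditure multiplier = 1/(1 − MPC) = 1/(1 − 0.81) = 1/0.19 ≈ 5.263.
ΔG contributes k·ΔG = (−¥398 trillion) / 0.19 ≈ −¥2,094.7 trillion.
ΔT of +¥364 trillion changes first-round spending by −c·ΔT = −¥294.84 trillion, contributing k·(−c·ΔT) = (−¥294.84 trillion) / 0.19 ≈ −¥1,551.8 trillion.
Net ΔY = k(ΔG − c·ΔT) = (−¥692.84 trillion) / 0.19 ≈ −¥3,647 trillion.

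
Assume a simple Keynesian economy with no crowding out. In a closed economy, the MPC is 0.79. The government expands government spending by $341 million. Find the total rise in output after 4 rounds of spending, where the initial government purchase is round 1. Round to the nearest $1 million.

$991 million

Round 1 adds ΔG = $341 million; each later round is MPC = 0.79 times the previous.
After 4 rounds: 341 + 269.39 + 212.8181 + 168.126299 = ΔG·(1 − c^4)/(1 − c) = 341 × (1 − 0.38950081)/0.21 ≈ $991 million.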